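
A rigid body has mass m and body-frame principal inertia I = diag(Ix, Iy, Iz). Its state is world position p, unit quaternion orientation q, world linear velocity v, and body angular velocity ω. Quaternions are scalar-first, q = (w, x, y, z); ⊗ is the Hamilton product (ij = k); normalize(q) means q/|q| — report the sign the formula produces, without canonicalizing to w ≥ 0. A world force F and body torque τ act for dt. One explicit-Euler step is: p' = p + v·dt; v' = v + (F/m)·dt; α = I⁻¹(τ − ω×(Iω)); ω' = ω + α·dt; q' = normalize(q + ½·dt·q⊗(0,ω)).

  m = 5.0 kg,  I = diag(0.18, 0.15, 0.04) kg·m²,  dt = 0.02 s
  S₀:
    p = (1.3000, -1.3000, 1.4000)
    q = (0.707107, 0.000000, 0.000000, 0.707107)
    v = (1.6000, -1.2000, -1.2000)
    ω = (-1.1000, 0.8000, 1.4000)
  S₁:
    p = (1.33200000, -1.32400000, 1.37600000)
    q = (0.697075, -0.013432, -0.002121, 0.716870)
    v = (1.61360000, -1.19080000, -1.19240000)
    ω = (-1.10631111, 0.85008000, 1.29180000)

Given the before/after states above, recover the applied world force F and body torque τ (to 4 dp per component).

Δv = v₁−v₀ = (0.01360000, 0.00920000, 0.00760000)
m·(v₁−v₀)/dt = (3.4000, 2.3000, 1.9000)
ω₁ − ω₀ = (-0.00631111, 0.05008000, -0.10820000)
ω₀×(Iω₀) = (-0.1232, -0.2156, 0.0264)
I·α + gyro = (-0.1800, 0.1600, -0.1900)

F = (3.4000, 2.3000, 1.9000)
τ = (-0.1800, 0.1600, -0.1900)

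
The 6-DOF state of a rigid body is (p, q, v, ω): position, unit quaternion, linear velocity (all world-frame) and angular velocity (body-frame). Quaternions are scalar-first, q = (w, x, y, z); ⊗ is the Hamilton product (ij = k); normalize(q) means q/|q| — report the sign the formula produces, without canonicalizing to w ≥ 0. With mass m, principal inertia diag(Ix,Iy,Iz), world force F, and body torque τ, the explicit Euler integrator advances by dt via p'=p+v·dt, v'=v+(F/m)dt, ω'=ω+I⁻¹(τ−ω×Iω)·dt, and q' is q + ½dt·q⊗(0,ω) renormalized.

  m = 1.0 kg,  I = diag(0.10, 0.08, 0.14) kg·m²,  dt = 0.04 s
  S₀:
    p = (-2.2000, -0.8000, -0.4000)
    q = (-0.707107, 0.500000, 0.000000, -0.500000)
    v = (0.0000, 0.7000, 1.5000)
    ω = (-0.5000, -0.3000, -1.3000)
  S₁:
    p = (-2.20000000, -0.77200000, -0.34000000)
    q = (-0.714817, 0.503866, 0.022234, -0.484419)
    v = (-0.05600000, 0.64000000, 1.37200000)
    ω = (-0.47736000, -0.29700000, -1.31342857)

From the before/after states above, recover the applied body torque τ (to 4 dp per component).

τ = (0.0800, -0.0200, -0.0500)

rate change Δω = (0.02264000, 0.00300000, -0.01342857)
ω₀×(Iω₀) = (0.0234, -0.0260, -0.0030)
I·α + gyro = (0.0800, -0.0200, -0.0500)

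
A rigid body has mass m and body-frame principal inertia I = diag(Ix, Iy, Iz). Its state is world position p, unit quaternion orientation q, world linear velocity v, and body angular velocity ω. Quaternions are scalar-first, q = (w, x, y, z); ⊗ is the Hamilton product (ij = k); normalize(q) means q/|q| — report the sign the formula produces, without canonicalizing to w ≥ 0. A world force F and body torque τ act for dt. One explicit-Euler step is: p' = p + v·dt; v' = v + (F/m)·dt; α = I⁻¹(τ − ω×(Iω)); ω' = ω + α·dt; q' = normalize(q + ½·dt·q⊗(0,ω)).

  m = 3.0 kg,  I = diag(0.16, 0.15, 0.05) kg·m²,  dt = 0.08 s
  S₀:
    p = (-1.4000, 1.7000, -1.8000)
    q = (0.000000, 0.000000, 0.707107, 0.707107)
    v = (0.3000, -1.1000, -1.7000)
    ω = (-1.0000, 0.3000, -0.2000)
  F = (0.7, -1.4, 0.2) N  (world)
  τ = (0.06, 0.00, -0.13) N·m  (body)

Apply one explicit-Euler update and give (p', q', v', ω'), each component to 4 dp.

p' = (-1.3760, 1.6120, -1.9360)
q' = (-0.0028, -0.0141, 0.6782, 0.7347)
v' = (0.3187, -1.1373, -1.6947)
ω' = (-0.9730, 0.2883, -0.4128)

α = I⁻¹(τ − ω×Iω) = (0.3375, -0.1467, -2.6600)
ω + α·dt = (-0.9730, 0.2883, -0.4128)
q⊗(0,ω) = (-0.0707107, -0.3535535, -0.7071070, 0.7071070)
q' = normalize(q + ½dt·q⊗(0,ω)) = (-0.0028, -0.0141, 0.6782, 0.7347)
new position p' = (-1.3760, 1.6120, -1.9360)
v + (F/m)dt = (0.3187, -1.1373, -1.6947)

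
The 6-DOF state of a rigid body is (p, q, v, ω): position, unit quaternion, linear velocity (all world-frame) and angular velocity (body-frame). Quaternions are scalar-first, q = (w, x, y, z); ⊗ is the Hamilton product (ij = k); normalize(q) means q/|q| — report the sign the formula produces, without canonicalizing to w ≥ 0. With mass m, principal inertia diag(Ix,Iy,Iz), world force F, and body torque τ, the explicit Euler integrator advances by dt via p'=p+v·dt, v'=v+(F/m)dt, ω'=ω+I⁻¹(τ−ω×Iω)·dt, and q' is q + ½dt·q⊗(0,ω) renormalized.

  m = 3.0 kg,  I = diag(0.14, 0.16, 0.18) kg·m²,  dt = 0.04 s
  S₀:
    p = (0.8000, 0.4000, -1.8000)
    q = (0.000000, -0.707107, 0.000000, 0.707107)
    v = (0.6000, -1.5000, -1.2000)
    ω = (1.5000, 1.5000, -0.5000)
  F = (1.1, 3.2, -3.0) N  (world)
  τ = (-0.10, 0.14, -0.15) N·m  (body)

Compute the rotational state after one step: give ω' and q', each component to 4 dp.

ω' = (1.4757, 1.5275, -0.5433)
q' = (0.0283, -0.7276, 0.0141, 0.6852)

angular accel α = (-0.6071, 0.6875, -1.0833)
ω + α·dt = (1.4757, 1.5275, -0.5433)
Hamilton product q⊗(0,ω) = (1.4142140, -1.0606605, 0.7071070, -1.0606605)
q + ½dt·q⊗(0,ω), renormalized = (0.0283, -0.7276, 0.0141, 0.6852)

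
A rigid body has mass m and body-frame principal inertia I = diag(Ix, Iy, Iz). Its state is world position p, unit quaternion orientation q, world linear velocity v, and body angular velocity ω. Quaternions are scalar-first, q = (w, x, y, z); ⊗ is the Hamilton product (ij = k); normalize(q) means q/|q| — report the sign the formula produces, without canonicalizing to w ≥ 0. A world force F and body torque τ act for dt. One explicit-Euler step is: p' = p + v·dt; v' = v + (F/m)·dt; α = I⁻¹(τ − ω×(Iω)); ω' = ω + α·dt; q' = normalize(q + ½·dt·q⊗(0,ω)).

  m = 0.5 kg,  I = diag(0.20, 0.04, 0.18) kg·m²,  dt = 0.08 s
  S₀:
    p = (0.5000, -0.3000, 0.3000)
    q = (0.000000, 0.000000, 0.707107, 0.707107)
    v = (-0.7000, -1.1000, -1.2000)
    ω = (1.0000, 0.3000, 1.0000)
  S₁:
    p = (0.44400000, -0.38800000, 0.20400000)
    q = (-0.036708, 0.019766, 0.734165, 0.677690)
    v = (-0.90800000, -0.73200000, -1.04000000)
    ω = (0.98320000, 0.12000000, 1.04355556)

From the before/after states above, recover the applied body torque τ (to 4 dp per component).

τ = (0.0000, -0.0700, 0.0500)

rate change Δω = (-0.01680000, -0.18000000, 0.04355556)
precession coupling = (0.0420, 0.0200, -0.0480)
τ = I·(Δω/dt) + ω₀×(Iω₀) = (0.0000, -0.0700, 0.0500)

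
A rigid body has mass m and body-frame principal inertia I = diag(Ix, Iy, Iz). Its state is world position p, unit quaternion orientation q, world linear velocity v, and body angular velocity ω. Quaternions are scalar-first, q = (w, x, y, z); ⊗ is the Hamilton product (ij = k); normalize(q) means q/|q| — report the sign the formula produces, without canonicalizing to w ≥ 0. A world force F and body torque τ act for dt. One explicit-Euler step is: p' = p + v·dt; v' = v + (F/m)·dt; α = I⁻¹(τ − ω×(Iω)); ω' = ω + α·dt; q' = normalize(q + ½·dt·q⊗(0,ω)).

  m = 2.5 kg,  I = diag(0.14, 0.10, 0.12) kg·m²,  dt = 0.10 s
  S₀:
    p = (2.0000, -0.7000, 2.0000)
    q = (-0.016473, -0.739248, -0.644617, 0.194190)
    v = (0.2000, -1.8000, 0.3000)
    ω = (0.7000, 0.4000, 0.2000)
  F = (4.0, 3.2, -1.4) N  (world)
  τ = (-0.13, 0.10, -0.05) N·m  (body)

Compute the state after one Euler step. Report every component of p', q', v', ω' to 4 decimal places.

linear accel F/m = (1.6000, 1.2800, -0.5600)
p + v·dt = (2.0200, -0.8800, 2.0300)
new velocity v' = (0.3600, -1.6720, 0.2440)
gyro term ω×Iω = (0.0016, 0.0028, -0.0112)
angular accel α = (-0.9400, 0.9720, -0.3233)
new body rate ω' = (0.6060, 0.4972, 0.1677)
q⊗(0,ω) = (0.7364824, -0.2181305, 0.2771934, 0.1522381)
q + ½dt·q⊗(0,ω), renormalized = (0.0203, -0.7495, -0.6302, 0.2016)

p' = (2.0200, -0.8800, 2.0300)
q' = (0.0203, -0.7495, -0.6302, 0.2016)
v' = (0.3600, -1.6720, 0.2440)
ω' = (0.6060, 0.4972, 0.1677)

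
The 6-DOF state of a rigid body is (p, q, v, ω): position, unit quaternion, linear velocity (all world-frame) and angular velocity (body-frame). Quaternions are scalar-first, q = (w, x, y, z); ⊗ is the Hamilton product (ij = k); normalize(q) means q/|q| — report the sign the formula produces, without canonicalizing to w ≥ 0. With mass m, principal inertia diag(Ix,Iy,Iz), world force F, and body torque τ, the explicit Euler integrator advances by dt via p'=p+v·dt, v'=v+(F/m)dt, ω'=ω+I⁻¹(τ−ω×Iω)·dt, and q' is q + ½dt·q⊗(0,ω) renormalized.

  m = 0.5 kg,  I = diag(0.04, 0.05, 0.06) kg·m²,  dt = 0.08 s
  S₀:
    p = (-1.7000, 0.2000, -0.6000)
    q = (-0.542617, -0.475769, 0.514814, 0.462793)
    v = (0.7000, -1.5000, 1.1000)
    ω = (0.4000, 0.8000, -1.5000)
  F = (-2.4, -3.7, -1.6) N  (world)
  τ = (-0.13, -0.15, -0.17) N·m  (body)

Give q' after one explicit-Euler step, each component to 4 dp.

q' = (-0.5224, -0.5289, 0.4752, 0.4707)

2q̇ = q⊗(0,ω) = (0.4726459, -1.3595022, -0.9626299, 0.2273847)
updated quaternion q' = (-0.5224, -0.5289, 0.4752, 0.4707)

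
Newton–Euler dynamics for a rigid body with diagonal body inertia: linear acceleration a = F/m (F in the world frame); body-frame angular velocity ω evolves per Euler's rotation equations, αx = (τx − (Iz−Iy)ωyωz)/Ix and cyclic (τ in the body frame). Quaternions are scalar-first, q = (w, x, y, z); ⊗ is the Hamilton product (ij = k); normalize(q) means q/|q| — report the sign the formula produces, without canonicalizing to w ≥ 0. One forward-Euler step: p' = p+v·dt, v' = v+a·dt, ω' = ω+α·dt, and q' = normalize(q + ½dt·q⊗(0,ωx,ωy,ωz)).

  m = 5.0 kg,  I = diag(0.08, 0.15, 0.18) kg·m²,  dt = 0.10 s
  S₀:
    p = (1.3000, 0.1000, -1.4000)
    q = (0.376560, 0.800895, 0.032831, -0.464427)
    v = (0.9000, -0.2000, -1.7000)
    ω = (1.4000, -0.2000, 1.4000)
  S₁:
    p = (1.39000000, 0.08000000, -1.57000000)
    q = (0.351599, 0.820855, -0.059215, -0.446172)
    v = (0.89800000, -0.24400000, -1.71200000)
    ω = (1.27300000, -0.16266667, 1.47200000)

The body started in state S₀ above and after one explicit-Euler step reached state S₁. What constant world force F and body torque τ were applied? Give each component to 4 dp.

Δv = v₁−v₀ = (-0.00200000, -0.04400000, -0.01200000)
F = m·Δv/dt = (-0.1000, -2.2000, -0.6000)
ω₁ − ω₀ = (-0.12700000, 0.03733333, 0.07200000)
applied torque τ = (-0.1100, -0.1400, 0.1100)

F = (-0.1000, -2.2000, -0.6000)
τ = (-0.1100, -0.1400, 0.1100)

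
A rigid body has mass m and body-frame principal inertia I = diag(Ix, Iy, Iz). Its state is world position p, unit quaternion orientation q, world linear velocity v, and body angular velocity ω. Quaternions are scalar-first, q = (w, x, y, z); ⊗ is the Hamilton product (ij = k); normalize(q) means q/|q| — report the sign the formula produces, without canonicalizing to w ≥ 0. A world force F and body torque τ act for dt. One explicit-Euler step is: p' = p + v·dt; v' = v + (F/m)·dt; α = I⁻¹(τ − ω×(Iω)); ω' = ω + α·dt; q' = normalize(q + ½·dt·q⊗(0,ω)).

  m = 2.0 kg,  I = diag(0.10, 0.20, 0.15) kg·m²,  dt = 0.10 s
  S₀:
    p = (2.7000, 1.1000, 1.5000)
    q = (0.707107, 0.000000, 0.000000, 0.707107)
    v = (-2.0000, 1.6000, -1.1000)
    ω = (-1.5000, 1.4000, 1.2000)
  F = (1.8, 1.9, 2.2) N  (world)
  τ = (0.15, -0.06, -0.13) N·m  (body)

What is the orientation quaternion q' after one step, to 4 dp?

q' = (0.6600, -0.1018, -0.0035, 0.7443)

Hamilton product q⊗(0,ω) = (-0.8485284, -2.0506103, -0.0707107, 0.8485284)
q + ½dt·q⊗(0,ω), renormalized = (0.6600, -0.1018, -0.0035, 0.7443)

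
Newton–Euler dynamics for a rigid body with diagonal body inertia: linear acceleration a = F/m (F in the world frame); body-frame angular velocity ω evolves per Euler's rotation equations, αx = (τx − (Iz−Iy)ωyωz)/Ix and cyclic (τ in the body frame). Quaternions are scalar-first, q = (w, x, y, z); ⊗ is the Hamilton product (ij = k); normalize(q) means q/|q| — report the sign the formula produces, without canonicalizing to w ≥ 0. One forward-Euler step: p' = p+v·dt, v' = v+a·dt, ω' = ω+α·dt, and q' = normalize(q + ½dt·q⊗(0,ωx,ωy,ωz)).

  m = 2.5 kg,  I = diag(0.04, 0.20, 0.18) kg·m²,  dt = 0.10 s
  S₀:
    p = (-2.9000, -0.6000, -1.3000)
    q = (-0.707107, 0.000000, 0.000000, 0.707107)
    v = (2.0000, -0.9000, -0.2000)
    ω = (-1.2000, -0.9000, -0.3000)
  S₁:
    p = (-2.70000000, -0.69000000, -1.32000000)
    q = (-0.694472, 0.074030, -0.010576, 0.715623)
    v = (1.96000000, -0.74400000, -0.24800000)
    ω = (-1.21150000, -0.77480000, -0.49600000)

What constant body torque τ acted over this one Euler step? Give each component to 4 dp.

ω₁ − ω₀ = (-0.01150000, 0.12520000, -0.19600000)
τ = I·(Δω/dt) + ω₀×(Iω₀) = (-0.0100, 0.2000, -0.1800)

τ = (-0.0100, 0.2000, -0.1800)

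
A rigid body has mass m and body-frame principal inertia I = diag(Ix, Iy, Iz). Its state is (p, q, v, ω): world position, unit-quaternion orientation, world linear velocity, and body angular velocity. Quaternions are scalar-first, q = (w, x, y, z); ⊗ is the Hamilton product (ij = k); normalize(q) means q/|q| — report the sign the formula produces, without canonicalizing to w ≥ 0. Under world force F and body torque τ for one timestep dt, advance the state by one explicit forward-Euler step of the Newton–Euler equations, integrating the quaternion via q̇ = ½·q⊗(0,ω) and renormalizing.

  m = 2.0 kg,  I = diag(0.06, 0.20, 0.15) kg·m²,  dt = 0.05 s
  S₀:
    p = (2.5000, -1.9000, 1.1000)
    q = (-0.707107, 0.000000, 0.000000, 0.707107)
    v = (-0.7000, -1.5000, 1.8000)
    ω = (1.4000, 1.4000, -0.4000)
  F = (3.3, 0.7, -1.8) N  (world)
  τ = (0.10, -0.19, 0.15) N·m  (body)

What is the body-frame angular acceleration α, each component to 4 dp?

α = (1.2000, -1.2020, -0.8293)

ω×(Iω) gyroscopic = (0.0280, 0.0504, 0.2744)
α = I⁻¹(τ − ω×Iω) = (1.2000, -1.2020, -0.8293)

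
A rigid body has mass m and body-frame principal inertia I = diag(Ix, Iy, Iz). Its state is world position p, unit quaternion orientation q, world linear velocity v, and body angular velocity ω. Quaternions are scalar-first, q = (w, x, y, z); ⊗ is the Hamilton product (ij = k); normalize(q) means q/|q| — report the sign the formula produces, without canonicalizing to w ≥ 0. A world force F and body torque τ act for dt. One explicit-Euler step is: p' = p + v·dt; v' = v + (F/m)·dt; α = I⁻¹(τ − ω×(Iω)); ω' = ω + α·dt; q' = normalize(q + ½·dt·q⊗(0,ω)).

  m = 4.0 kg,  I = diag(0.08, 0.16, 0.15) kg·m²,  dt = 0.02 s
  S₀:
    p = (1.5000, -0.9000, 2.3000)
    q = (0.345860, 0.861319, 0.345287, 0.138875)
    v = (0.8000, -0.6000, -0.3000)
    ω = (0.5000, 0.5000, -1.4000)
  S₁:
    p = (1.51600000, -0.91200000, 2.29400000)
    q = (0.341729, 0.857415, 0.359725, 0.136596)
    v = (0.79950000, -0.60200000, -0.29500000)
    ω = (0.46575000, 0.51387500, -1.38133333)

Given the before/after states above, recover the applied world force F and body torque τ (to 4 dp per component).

ω₁ − ω₀ = (-0.03425000, 0.01387500, 0.01866667)
ω₀×(Iω₀) = (0.0070, 0.0490, 0.0200)
applied torque τ = (-0.1300, 0.1600, 0.1600)
v₁ − v₀ = (-0.00050000, -0.00200000, 0.00500000)
F = m·Δv/dt = (-0.1000, -0.4000, 1.0000)

F = (-0.1000, -0.4000, 1.0000)
τ = (-0.1300, 0.1600, 0.1600)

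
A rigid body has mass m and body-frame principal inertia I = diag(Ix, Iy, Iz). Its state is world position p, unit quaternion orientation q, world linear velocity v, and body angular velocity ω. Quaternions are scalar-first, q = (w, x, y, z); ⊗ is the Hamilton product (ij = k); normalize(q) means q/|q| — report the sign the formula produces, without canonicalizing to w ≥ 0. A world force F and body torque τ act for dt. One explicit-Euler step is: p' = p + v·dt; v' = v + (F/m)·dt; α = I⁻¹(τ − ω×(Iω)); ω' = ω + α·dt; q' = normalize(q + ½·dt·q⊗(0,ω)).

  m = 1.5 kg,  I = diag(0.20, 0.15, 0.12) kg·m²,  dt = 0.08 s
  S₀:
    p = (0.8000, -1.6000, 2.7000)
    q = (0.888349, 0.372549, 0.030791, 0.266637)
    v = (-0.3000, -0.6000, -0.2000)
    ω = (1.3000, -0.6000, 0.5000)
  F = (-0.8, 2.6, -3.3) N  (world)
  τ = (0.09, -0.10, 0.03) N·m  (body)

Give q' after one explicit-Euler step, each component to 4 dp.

q⊗(0,ω) = (-0.5991576, 1.3302314, -0.3726558, 0.1806168)
updated quaternion q' = (0.8628, 0.4250, 0.0159, 0.2734)

q' = (0.8628, 0.4250, 0.0159, 0.2734)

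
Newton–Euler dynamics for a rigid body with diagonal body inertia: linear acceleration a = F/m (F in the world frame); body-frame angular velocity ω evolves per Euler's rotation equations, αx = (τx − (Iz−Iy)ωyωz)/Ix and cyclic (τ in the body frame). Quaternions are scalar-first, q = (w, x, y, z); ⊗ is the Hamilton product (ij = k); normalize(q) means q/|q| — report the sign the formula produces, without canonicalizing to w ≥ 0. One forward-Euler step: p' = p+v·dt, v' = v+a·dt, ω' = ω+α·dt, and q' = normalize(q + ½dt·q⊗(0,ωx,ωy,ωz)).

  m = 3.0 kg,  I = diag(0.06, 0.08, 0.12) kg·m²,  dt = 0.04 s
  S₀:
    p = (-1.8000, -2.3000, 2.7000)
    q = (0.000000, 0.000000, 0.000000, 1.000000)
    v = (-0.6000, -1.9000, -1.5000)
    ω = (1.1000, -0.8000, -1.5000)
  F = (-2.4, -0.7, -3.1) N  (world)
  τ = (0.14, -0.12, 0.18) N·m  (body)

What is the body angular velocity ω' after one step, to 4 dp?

ω' = (1.1613, -0.9095, -1.4341)

ω×(Iω) gyroscopic = (0.0480, 0.0990, -0.0176)
(τ − ω×Iω)/I = (1.5333, -2.7375, 1.6467)
new body rate ω' = (1.1613, -0.9095, -1.4341)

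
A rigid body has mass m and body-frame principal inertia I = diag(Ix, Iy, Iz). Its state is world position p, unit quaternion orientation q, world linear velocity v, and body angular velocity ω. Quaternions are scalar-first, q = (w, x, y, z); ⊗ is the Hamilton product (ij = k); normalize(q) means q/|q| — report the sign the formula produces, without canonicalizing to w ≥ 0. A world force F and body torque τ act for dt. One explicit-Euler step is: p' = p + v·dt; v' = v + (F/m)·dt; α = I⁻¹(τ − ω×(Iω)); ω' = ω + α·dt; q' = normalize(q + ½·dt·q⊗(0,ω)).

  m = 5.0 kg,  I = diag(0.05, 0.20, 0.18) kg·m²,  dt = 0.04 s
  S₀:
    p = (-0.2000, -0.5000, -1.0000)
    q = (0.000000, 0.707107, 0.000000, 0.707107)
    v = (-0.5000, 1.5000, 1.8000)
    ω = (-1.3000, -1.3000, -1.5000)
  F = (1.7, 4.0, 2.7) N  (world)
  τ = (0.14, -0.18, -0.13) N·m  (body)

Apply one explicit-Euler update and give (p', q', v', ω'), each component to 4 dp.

gyro term ω×Iω = (-0.0390, -0.2535, 0.2535)
angular accel α = (3.5800, 0.3675, -2.1306)
new body rate ω' = (-1.1568, -1.2853, -1.5852)
Hamilton product q⊗(0,ω) = (1.9798996, 0.9192391, 0.1414214, -0.9192391)
q' = normalize(q + ½dt·q⊗(0,ω)) = (0.0396, 0.7247, 0.0028, 0.6879)
a = (0.3400, 0.8000, 0.5400)
p' = p + v·dt = (-0.2200, -0.4400, -0.9280)
v' = v + a·dt = (-0.4864, 1.5320, 1.8216)

p' = (-0.2200, -0.4400, -0.9280)
q' = (0.0396, 0.7247, 0.0028, 0.6879)
v' = (-0.4864, 1.5320, 1.8216)
ω' = (-1.1568, -1.2853, -1.5852)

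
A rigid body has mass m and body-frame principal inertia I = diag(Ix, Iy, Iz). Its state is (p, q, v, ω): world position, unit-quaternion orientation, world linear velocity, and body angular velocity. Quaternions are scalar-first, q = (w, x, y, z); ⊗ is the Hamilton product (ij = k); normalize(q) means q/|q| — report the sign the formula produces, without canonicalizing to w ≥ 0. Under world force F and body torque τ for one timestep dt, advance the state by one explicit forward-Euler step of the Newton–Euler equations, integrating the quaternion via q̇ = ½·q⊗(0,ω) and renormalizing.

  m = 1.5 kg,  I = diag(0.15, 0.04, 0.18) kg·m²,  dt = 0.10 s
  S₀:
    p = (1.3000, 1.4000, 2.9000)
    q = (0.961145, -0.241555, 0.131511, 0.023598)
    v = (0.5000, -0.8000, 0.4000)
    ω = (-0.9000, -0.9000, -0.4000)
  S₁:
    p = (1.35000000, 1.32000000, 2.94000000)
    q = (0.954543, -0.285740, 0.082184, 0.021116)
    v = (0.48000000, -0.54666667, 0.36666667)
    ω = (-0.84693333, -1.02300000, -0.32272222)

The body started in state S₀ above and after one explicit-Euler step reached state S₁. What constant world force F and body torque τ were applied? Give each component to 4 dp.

F = (-0.3000, 3.8000, -0.5000)
τ = (0.1300, -0.0600, 0.0500)

v₁ − v₀ = (-0.02000000, 0.25333333, -0.03333333)
applied force F = (-0.3000, 3.8000, -0.5000)
rate change Δω = (0.05306667, -0.12300000, 0.07727778)
gyro term ω₀×Iω₀ = (0.0504, -0.0108, -0.0891)
I·α + gyro = (0.1300, -0.0600, 0.0500)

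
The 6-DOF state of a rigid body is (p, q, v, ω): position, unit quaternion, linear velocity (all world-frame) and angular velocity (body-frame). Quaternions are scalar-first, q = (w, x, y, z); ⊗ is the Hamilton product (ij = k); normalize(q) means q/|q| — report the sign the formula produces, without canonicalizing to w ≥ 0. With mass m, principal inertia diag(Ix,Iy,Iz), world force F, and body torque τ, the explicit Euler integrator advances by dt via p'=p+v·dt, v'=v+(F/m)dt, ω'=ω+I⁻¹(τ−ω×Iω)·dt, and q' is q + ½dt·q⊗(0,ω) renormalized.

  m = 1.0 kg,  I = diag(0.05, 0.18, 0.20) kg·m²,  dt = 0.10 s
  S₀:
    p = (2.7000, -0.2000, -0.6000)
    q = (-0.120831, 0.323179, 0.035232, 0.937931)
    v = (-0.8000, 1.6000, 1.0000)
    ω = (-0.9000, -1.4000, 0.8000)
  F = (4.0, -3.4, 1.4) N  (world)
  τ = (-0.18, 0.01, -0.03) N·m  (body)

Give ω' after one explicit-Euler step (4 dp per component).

ω' = (-1.2152, -1.4544, 0.7031)

precession coupling ω×(Iω) = (-0.0224, 0.1080, 0.1638)
α = I⁻¹(τ − ω×Iω) = (-3.1520, -0.5444, -0.9690)
ω' = ω + α·dt = (-1.2152, -1.4544, 0.7031)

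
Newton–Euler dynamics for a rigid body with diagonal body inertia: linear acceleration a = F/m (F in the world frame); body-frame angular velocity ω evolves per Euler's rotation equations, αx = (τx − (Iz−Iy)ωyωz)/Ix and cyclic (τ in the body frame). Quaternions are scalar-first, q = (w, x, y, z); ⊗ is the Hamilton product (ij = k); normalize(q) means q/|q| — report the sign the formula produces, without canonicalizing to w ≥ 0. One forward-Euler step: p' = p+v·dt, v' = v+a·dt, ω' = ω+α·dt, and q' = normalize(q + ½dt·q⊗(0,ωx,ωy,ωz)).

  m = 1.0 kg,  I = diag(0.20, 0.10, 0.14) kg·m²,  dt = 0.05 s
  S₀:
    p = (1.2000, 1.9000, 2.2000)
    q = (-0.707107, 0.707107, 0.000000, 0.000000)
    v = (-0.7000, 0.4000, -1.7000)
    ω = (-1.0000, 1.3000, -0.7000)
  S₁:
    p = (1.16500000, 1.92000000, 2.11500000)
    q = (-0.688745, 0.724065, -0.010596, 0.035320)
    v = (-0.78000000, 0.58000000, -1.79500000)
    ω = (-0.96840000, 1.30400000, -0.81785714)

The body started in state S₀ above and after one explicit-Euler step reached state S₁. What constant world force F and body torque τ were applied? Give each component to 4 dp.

F = (-1.6000, 3.6000, -1.9000)
τ = (0.0900, 0.0500, -0.2000)

v₁ − v₀ = (-0.08000000, 0.18000000, -0.09500000)
F = m·Δv/dt = (-1.6000, 3.6000, -1.9000)
rate change Δω = (0.03160000, 0.00400000, -0.11785714)
precession coupling = (-0.0364, 0.0420, 0.1300)
τ = I·(Δω/dt) + ω₀×(Iω₀) = (0.0900, 0.0500, -0.2000)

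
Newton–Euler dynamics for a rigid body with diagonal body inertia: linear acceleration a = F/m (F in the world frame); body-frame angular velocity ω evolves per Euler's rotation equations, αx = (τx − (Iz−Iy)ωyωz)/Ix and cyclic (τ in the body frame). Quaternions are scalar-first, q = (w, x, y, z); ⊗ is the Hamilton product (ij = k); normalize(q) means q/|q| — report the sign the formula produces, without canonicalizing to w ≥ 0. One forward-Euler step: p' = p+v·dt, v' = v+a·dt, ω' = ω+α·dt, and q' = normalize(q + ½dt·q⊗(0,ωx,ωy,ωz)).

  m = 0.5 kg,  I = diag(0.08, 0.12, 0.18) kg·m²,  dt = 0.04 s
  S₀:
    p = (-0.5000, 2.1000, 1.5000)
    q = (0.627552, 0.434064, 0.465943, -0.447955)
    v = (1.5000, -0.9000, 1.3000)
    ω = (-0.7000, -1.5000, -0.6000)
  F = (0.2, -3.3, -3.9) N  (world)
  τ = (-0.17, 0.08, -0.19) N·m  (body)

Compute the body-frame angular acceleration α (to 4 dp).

α = (-2.8000, 1.0167, -1.2889)

gyro term ω×Iω = (0.0540, -0.0420, 0.0420)
(τ − ω×Iω)/I = (-2.8000, 1.0167, -1.2889)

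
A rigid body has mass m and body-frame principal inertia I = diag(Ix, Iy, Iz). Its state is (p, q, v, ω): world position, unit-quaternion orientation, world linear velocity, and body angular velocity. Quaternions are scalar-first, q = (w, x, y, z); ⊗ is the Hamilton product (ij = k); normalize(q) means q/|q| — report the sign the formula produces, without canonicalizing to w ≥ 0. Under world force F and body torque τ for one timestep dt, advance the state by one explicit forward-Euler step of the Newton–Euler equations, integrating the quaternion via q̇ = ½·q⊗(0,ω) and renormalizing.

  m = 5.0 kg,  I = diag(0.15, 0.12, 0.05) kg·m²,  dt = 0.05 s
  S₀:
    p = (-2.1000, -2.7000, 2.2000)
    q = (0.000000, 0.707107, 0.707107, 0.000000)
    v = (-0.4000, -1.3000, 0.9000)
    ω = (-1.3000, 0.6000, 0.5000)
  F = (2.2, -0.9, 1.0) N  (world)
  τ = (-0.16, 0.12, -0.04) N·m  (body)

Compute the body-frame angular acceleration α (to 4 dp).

α = (-0.9267, 1.5417, -1.2680)

precession coupling ω×(Iω) = (-0.0210, -0.0650, 0.0234)
(τ − ω×Iω)/I = (-0.9267, 1.5417, -1.2680)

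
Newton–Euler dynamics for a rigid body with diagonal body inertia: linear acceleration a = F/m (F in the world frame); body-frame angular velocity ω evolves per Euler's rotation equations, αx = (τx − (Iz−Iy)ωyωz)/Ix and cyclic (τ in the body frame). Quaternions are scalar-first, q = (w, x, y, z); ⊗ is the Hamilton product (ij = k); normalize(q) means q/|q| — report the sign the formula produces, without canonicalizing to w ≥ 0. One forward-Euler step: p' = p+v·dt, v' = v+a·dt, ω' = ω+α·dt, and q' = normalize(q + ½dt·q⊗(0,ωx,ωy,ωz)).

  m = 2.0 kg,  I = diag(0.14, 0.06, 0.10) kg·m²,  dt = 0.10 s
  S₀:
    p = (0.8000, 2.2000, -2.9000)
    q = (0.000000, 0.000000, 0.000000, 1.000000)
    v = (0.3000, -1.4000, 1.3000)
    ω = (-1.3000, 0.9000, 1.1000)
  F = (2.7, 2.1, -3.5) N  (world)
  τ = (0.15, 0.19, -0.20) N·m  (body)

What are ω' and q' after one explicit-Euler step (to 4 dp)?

ω' = (-1.2211, 1.3120, 0.8064)
q' = (-0.0547, -0.0448, -0.0647, 0.9954)

α = I⁻¹(τ − ω×Iω) = (0.7886, 4.1200, -2.9360)
new body rate ω' = (-1.2211, 1.3120, 0.8064)
2q̇ = q⊗(0,ω) = (-1.1000000, -0.9000000, -1.3000000, 0.0000000)
q' = normalize(q + ½dt·q⊗(0,ω)) = (-0.0547, -0.0448, -0.0647, 0.9954)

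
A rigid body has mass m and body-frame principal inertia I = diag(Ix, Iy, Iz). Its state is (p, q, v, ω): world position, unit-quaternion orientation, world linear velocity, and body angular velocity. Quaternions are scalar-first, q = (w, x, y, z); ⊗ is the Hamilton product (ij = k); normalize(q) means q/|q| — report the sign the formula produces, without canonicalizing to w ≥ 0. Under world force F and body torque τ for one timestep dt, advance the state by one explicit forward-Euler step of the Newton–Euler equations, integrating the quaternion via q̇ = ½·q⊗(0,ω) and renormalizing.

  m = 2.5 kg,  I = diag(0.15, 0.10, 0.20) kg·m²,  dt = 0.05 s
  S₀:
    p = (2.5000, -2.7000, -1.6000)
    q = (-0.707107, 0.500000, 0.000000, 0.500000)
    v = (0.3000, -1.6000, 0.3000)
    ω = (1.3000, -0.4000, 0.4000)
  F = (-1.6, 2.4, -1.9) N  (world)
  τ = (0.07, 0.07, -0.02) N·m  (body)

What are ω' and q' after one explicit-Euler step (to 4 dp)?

ω' = (1.3287, -0.3520, 0.3885)
q' = (-0.7279, 0.4817, 0.0183, 0.4876)

precession coupling ω×(Iω) = (-0.0160, -0.0260, 0.0260)
α = I⁻¹(τ − ω×Iω) = (0.5733, 0.9600, -0.2300)
ω' = ω + α·dt = (1.3287, -0.3520, 0.3885)
Hamilton product q⊗(0,ω) = (-0.8500000, -0.7192391, 0.7328428, -0.4828428)
q' = normalize(q + ½dt·q⊗(0,ω)) = (-0.7279, 0.4817, 0.0183, 0.4876)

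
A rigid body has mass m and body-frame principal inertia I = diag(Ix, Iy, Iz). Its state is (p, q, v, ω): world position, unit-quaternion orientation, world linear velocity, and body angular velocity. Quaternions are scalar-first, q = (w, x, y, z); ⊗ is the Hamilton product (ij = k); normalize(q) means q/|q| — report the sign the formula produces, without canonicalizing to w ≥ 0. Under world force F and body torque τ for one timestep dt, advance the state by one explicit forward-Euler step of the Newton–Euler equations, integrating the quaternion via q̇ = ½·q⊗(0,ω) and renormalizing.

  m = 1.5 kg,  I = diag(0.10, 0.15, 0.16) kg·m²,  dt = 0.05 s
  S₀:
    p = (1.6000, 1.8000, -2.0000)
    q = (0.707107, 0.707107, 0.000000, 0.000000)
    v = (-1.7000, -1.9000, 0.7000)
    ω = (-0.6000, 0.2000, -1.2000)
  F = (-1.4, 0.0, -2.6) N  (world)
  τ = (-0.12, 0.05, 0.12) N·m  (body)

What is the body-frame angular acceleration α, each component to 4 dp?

α = (-1.1760, 0.6213, 0.7875)

precession coupling ω×(Iω) = (-0.0024, -0.0432, -0.0060)
angular accel α = (-1.1760, 0.6213, 0.7875)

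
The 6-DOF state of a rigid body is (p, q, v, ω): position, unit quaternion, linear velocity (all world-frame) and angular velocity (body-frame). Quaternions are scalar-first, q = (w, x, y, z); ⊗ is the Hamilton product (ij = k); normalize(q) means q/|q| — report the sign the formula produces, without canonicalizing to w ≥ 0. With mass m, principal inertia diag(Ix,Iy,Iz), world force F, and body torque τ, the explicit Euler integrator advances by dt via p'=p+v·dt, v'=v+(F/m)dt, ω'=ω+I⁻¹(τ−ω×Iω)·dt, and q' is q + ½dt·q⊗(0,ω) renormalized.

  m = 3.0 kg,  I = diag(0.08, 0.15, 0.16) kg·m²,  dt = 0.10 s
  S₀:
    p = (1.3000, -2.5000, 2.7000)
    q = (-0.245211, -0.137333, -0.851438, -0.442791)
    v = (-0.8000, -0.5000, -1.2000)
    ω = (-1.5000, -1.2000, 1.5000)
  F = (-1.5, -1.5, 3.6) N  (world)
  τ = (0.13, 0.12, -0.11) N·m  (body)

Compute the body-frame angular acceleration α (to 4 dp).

α = (1.8500, -0.4000, -1.4750)

ω×(Iω) gyroscopic = (-0.0180, 0.1800, 0.1260)
(τ − ω×Iω)/I = (1.8500, -0.4000, -1.4750)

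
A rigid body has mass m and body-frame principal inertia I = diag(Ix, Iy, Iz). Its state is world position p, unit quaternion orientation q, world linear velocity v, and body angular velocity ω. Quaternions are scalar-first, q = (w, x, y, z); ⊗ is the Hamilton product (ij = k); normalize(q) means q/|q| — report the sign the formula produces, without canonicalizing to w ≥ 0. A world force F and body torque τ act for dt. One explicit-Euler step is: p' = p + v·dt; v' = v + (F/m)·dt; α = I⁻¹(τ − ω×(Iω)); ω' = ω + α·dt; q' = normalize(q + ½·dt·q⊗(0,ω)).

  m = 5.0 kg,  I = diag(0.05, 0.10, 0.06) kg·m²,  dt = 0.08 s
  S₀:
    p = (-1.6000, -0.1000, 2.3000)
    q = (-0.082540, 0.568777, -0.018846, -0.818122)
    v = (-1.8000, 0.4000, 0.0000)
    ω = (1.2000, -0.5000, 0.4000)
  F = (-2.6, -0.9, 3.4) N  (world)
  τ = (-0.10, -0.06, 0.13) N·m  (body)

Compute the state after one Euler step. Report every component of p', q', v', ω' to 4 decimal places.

ω×(Iω) gyroscopic = (0.0080, -0.0048, -0.0300)
angular accel α = (-2.1600, -0.5520, 2.6667)
new body rate ω' = (1.0272, -0.5442, 0.6133)
Hamilton product q⊗(0,ω) = (-0.3647066, -0.5156474, -1.1679872, -0.2947893)
q + ½dt·q⊗(0,ω), renormalized = (-0.0970, 0.5473, -0.0655, -0.8287)
a = F/m = (-0.5200, -0.1800, 0.6800)
new position p' = (-1.7440, -0.0680, 2.3000)
v' = v + a·dt = (-1.8416, 0.3856, 0.0544)

p' = (-1.7440, -0.0680, 2.3000)
q' = (-0.0970, 0.5473, -0.0655, -0.8287)
v' = (-1.8416, 0.3856, 0.0544)
ω' = (1.0272, -0.5442, 0.6133)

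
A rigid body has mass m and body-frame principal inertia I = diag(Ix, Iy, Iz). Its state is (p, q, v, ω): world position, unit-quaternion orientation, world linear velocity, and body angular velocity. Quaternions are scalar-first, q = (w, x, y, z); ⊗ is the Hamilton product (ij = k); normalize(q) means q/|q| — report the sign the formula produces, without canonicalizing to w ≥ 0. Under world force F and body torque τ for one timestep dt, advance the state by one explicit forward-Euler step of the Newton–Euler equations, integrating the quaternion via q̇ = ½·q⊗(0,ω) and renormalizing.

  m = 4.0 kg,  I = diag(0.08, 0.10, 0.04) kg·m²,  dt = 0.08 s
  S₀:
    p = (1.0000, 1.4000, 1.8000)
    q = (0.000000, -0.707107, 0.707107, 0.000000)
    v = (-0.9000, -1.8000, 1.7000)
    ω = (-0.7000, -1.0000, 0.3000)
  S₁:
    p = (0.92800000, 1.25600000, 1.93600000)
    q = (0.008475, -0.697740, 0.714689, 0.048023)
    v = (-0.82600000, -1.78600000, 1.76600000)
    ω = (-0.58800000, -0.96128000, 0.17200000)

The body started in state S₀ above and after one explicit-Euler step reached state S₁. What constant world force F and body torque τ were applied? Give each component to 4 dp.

rate change Δω = (0.11200000, 0.03872000, -0.12800000)
gyro term ω₀×Iω₀ = (0.0180, -0.0084, 0.0140)
I·α + gyro = (0.1300, 0.0400, -0.0500)
velocity change Δv = (0.07400000, 0.01400000, 0.06600000)
F = m·Δv/dt = (3.7000, 0.7000, 3.3000)

F = (3.7000, 0.7000, 3.3000)
τ = (0.1300, 0.0400, -0.0500)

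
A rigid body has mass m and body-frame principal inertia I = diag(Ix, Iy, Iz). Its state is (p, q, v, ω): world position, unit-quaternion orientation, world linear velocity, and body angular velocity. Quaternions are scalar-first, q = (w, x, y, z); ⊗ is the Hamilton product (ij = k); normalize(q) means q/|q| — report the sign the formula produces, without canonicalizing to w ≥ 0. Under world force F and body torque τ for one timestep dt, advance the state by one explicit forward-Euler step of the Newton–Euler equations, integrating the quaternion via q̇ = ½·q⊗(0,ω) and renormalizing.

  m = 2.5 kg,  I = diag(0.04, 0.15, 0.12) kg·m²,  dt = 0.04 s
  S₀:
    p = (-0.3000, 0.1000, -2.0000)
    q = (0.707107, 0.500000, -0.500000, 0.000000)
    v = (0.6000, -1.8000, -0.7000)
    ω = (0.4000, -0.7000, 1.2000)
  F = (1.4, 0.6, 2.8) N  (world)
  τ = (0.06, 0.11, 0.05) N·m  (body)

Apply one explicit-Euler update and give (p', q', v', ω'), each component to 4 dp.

gyro term ω×Iω = (0.0252, -0.0384, -0.0308)
angular accel α = (0.8700, 0.9893, 0.6733)
ω + α·dt = (0.4348, -0.6604, 1.2269)
q⊗(0,ω) = (-0.5500000, -0.3171572, -1.0949749, 0.6985284)
updated quaternion q' = (0.6958, 0.4935, -0.5217, 0.0140)
a = (0.5600, 0.2400, 1.1200)
new position p' = (-0.2760, 0.0280, -2.0280)
v + (F/m)dt = (0.6224, -1.7904, -0.6552)

p' = (-0.2760, 0.0280, -2.0280)
q' = (0.6958, 0.4935, -0.5217, 0.0140)
v' = (0.6224, -1.7904, -0.6552)
ω' = (0.4348, -0.6604, 1.2269)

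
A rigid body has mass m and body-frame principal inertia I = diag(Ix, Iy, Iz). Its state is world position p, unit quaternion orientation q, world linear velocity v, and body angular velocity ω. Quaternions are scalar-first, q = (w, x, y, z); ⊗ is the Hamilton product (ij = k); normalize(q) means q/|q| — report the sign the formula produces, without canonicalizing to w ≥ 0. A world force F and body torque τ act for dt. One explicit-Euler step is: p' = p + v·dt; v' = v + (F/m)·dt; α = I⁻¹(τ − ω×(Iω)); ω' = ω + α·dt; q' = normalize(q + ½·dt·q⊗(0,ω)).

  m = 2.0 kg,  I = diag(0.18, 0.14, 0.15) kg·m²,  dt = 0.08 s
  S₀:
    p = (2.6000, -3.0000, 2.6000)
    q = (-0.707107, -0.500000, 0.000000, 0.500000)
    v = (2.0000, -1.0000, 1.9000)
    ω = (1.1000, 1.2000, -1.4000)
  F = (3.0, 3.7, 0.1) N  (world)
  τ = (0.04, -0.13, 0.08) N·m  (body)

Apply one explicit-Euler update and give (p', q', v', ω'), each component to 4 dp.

p' = (2.7600, -3.0800, 2.7520)
q' = (-0.6547, -0.5531, -0.0398, 0.5137)
v' = (2.1200, -0.8520, 1.9040)
ω' = (1.1252, 1.1521, -1.3292)

precession coupling ω×(Iω) = (-0.0168, -0.0462, -0.0528)
α = I⁻¹(τ − ω×Iω) = (0.3156, -0.5986, 0.8853)
new body rate ω' = (1.1252, 1.1521, -1.3292)
Hamilton product q⊗(0,ω) = (1.2500000, -1.3778177, -0.9985284, 0.3899498)
q' = normalize(q + ½dt·q⊗(0,ω)) = (-0.6547, -0.5531, -0.0398, 0.5137)
p' = p + v·dt = (2.7600, -3.0800, 2.7520)
v + (F/m)dt = (2.1200, -0.8520, 1.9040)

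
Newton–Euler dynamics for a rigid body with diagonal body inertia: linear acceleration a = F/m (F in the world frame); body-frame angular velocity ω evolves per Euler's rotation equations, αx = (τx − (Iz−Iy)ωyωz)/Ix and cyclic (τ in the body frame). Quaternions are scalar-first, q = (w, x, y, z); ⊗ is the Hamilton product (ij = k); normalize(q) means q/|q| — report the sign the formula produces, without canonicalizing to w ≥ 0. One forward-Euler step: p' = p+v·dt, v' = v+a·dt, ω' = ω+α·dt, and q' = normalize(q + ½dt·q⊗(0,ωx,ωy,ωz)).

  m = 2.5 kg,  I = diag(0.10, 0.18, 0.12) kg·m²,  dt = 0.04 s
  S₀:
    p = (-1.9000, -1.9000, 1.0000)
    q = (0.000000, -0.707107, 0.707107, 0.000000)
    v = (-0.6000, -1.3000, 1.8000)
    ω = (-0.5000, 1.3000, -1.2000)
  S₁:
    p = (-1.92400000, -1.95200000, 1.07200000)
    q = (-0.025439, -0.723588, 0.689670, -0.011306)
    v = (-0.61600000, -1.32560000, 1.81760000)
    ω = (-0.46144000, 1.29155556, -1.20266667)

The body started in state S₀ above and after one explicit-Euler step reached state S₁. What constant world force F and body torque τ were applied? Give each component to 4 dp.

F = (-1.0000, -1.6000, 1.1000)
τ = (0.1900, -0.0500, -0.0600)

Δω = ω₁−ω₀ = (0.03856000, -0.00844444, -0.00266667)
precession coupling = (0.0936, -0.0120, -0.0520)
I·α + gyro = (0.1900, -0.0500, -0.0600)
v₁ − v₀ = (-0.01600000, -0.02560000, 0.01760000)
m·(v₁−v₀)/dt = (-1.0000, -1.6000, 1.1000)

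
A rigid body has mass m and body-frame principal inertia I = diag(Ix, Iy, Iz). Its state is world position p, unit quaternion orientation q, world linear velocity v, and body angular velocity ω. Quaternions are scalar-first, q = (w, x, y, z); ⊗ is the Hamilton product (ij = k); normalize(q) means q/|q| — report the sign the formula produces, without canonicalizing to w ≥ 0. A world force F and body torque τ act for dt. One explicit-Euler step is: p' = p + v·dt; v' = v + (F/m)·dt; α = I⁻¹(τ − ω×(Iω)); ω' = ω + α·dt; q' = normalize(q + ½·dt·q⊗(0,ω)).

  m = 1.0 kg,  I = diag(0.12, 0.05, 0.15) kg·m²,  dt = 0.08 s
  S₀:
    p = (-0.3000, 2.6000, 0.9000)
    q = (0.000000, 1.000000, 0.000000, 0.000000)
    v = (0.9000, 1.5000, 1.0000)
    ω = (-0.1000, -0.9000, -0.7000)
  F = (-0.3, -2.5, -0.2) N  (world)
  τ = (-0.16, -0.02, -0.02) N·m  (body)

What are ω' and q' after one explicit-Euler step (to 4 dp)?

(τ − ω×Iω)/I = (-1.8583, -0.3580, -0.0913)
ω' = ω + α·dt = (-0.2487, -0.9286, -0.7073)
Hamilton product q⊗(0,ω) = (0.1000000, 0.0000000, 0.7000000, -0.9000000)
updated quaternion q' = (0.0040, 0.9990, 0.0280, -0.0360)

ω' = (-0.2487, -0.9286, -0.7073)
q' = (0.0040, 0.9990, 0.0280, -0.0360)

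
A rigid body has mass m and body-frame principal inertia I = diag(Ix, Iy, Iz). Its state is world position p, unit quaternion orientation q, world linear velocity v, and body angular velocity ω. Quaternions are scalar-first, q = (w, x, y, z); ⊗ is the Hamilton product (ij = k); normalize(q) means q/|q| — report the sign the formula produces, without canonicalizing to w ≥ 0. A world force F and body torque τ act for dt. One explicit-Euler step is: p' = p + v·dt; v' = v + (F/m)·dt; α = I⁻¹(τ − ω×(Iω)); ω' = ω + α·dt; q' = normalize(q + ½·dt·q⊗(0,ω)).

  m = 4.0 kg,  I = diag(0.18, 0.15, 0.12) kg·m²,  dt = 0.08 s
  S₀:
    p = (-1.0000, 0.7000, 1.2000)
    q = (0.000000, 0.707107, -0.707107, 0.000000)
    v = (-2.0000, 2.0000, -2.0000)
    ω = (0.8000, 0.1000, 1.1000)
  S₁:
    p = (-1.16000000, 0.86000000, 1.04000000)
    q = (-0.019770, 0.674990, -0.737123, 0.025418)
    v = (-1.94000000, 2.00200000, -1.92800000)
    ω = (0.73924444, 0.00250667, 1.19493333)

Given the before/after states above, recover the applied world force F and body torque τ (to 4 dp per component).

F = (3.0000, 0.1000, 3.6000)
τ = (-0.1400, -0.1300, 0.1400)

velocity change Δv = (0.06000000, 0.00200000, 0.07200000)
m·(v₁−v₀)/dt = (3.0000, 0.1000, 3.6000)
Δω = ω₁−ω₀ = (-0.06075556, -0.09749333, 0.09493333)
I·α + gyro = (-0.1400, -0.1300, 0.1400)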